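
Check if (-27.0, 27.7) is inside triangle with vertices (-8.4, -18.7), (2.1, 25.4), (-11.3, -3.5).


Cross products: AB x AP = 1307.46, BC x BP = -871.81, CA x CP = -148.16
All same sign? no

No, outside


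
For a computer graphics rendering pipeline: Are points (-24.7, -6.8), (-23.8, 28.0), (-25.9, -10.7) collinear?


Cross product: ((-23.8)-(-24.7))*((-10.7)-(-6.8)) - (28-(-6.8))*((-25.9)-(-24.7))
= 38.25

No, not collinear


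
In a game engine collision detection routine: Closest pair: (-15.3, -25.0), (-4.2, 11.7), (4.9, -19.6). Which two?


d(P0,P1) = 38.3419, d(P0,P2) = 20.9093, d(P1,P2) = 32.596
Closest: P0 and P2

Closest pair: (-15.3, -25.0) and (4.9, -19.6), distance = 20.9093


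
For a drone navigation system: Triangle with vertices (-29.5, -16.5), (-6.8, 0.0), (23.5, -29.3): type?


Side lengths squared: AB^2=787.54, BC^2=1776.58, CA^2=2972.84
Sorted: [787.54, 1776.58, 2972.84]
By sides: Scalene, By angles: Obtuse

Scalene, Obtuse


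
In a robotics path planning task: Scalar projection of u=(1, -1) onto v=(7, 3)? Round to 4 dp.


u.v = 4, |v| = sqrt(58) = 7.6158
Scalar projection = u.v / |v| = 4 / sqrt(58) = 0.5252

0.5252


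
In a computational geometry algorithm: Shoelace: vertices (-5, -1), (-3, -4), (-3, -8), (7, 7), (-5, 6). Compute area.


Shoelace sum: ((-5)*(-4) - (-3)*(-1)) + ((-3)*(-8) - (-3)*(-4)) + ((-3)*7 - 7*(-8)) + (7*6 - (-5)*7) + ((-5)*(-1) - (-5)*6)
= 176
Area = |176|/2 = 88

88


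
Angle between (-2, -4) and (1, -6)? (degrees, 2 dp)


u.v = 22, |u| = sqrt(20) = 4.4721, |v| = sqrt(37) = 6.0828
cos(theta) = u.v/(|u||v|) = 22/sqrt(740) = 0.808736
theta = acos(0.808736) = 36.03 degrees

36.03 degrees


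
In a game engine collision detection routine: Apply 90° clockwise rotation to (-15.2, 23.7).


90° CW: (x,y) -> (y, -x)
(-15.2,23.7) -> (23.7, 15.2)

(23.7, 15.2)


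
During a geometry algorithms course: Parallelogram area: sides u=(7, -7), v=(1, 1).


|u x v| = |7*1 - (-7)*1|
= |7 - (-7)| = 14

14


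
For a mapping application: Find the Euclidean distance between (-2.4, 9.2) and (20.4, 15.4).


dx=22.8, dy=6.2
d^2 = 22.8^2 + 6.2^2 = 558.28
d = sqrt(558.28) = 23.6279

23.6279


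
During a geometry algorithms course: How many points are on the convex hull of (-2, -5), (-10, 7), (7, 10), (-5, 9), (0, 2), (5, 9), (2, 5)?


Convex hull vertices (CCW): (-10, 7), (-2, -5), (7, 10), (-5, 9)
Count = 4

4


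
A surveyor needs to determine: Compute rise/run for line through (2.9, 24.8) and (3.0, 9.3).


slope = (y2-y1)/(x2-x1) = (9.3-24.8)/(3-2.9) = (-15.5)/0.1 = -155

-155


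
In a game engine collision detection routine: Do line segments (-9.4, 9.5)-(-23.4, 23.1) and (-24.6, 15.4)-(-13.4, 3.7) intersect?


Cross products: d1=111.76, d2=100.28, d3=124.12, d4=135.6
d1*d2 < 0 and d3*d4 < 0? no

No, they don't intersect


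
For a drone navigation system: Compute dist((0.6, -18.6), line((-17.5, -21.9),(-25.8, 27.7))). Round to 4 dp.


|cross product| = 925.15
|line direction| = sqrt(2529.05) = 50.2897
Distance = 925.15/sqrt(2529.05) = 18.3964

18.3964


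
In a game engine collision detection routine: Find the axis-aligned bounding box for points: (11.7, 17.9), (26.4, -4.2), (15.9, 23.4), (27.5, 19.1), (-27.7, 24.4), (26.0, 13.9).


x range: [-27.7, 27.5]
y range: [-4.2, 24.4]
Bounding box: (-27.7,-4.2) to (27.5,24.4)

(-27.7,-4.2) to (27.5,24.4)


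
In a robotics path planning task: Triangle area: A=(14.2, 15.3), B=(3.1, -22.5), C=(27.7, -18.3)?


Area = |x_A(y_B-y_C) + x_B(y_C-y_A) + x_C(y_A-y_B)|/2
= |(-59.64) + (-104.16) + 1047.06|/2
= 883.26/2 = 441.63

441.63


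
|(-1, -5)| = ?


|u| = sqrt((-1)^2 + (-5)^2) = sqrt(26) = 5.099

5.099


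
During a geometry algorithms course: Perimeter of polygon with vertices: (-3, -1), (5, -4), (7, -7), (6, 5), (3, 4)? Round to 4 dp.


Sides: (-3, -1)->(5, -4): sqrt(73) = 8.544004, (5, -4)->(7, -7): sqrt(13) = 3.605551, (7, -7)->(6, 5): sqrt(145) = 12.041595, (6, 5)->(3, 4): sqrt(10) = 3.162278, (3, 4)->(-3, -1): sqrt(61) = 7.81025
Sum = 35.163678
Perimeter = 35.1637

35.1637


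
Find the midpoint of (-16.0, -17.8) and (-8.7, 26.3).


M = (((-16)+(-8.7))/2, ((-17.8)+26.3)/2)
= (-12.35, 4.25)

(-12.35, 4.25)


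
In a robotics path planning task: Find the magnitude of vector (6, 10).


|u| = sqrt(6^2 + 10^2) = sqrt(136) = 11.6619

11.6619


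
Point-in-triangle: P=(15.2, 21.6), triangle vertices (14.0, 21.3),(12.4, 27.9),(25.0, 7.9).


Cross products: AB x AP = -8.4, BC x BP = -23.38, CA x CP = -19.38
All same sign? yes

Yes, inside


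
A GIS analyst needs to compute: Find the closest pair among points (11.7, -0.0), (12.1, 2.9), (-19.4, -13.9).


d(P0,P1) = 2.9275, d(P0,P2) = 34.0649, d(P1,P2) = 35.7
Closest: P0 and P1

Closest pair: (11.7, -0.0) and (12.1, 2.9), distance = 2.9275


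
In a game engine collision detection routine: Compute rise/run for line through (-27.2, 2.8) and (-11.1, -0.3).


slope = (y2-y1)/(x2-x1) = ((-0.3)-2.8)/((-11.1)-(-27.2)) = (-3.1)/16.1 = -0.1925

-0.1925


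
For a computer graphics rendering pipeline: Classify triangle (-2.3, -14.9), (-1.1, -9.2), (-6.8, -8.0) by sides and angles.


Side lengths squared: AB^2=33.93, BC^2=33.93, CA^2=67.86
Sorted: [33.93, 33.93, 67.86]
By sides: Isosceles, By angles: Right

Isosceles, Right


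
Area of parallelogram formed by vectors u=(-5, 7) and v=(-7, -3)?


|u x v| = |(-5)*(-3) - 7*(-7)|
= |15 - (-49)| = 64

64


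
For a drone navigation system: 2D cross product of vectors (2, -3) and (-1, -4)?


u x v = u_x*v_y - u_y*v_x = 2*(-4) - (-3)*(-1)
= (-8) - 3 = -11

-11


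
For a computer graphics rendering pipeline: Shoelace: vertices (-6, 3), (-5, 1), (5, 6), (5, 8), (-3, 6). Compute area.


Shoelace sum: ((-6)*1 - (-5)*3) + ((-5)*6 - 5*1) + (5*8 - 5*6) + (5*6 - (-3)*8) + ((-3)*3 - (-6)*6)
= 65
Area = |65|/2 = 32.5

32.5


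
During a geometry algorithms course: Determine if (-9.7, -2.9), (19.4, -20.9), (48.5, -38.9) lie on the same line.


Cross product: (19.4-(-9.7))*((-38.9)-(-2.9)) - ((-20.9)-(-2.9))*(48.5-(-9.7))
= 0

Yes, collinear


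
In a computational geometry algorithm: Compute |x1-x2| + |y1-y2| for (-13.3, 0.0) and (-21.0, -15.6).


|(-13.3)-(-21)| + |0-(-15.6)| = 7.7 + 15.6 = 23.3

23.3


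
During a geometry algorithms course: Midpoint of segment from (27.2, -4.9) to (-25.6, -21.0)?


M = ((27.2+(-25.6))/2, ((-4.9)+(-21))/2)
= (0.8, -12.95)

(0.8, -12.95)


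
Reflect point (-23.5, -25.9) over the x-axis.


Reflection over x-axis: (x,y) -> (x,-y)
(-23.5, -25.9) -> (-23.5, 25.9)

(-23.5, 25.9)


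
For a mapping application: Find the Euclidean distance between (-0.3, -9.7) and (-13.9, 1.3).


dx=-13.6, dy=11
d^2 = (-13.6)^2 + 11^2 = 305.96
d = sqrt(305.96) = 17.4917

17.4917


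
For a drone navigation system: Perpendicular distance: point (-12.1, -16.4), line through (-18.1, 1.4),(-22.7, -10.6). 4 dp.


|cross product| = 153.88
|line direction| = sqrt(165.16) = 12.8515
Distance = 153.88/sqrt(165.16) = 11.9737

11.9737


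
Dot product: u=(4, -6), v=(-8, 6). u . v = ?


u . v = u_x*v_x + u_y*v_y = 4*(-8) + (-6)*6
= (-32) + (-36) = -68

-68


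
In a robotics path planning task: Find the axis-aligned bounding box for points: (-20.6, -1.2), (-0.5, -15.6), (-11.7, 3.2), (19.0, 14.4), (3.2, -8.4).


x range: [-20.6, 19]
y range: [-15.6, 14.4]
Bounding box: (-20.6,-15.6) to (19,14.4)

(-20.6,-15.6) to (19,14.4)


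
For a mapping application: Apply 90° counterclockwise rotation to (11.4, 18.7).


90° CCW: (x,y) -> (-y, x)
(11.4,18.7) -> (-18.7, 11.4)

(-18.7, 11.4)


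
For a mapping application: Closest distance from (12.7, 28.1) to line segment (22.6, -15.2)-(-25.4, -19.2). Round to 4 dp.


Project P onto AB: t = 0.1302 (clamped to [0,1])
Closest point on segment: (16.3517, -15.7207)
Distance: 43.9726

43.9726


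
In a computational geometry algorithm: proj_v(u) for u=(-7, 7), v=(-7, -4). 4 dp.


u.v = 21, |v| = sqrt(65) = 8.0623
Scalar projection = u.v / |v| = 21 / sqrt(65) = 2.6047

2.6047


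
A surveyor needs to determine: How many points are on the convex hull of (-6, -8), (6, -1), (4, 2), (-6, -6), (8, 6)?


Convex hull vertices (CCW): (-6, -8), (6, -1), (8, 6), (-6, -6)
Count = 4

4


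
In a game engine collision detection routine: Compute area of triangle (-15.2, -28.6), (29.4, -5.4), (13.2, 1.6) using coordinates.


Area = |x_A(y_B-y_C) + x_B(y_C-y_A) + x_C(y_A-y_B)|/2
= |106.4 + 887.88 + (-306.24)|/2
= 688.04/2 = 344.02

344.02


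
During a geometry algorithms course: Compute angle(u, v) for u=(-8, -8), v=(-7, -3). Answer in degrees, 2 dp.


u.v = 80, |u| = sqrt(128) = 11.3137, |v| = sqrt(58) = 7.6158
cos(theta) = u.v/(|u||v|) = 80/sqrt(7424) = 0.928477
theta = acos(0.928477) = 21.8 degrees

21.8 degrees


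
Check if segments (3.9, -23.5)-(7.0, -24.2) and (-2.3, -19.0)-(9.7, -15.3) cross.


Cross products: d1=-76.94, d2=-96.81, d3=9.61, d4=29.48
d1*d2 < 0 and d3*d4 < 0? no

No, they don't intersect


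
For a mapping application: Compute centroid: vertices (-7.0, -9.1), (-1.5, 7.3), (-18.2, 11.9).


Centroid = ((x_A+x_B+x_C)/3, (y_A+y_B+y_C)/3)
= (((-7)+(-1.5)+(-18.2))/3, ((-9.1)+7.3+11.9)/3)
= (-8.9, 3.3667)

(-8.9, 3.3667)


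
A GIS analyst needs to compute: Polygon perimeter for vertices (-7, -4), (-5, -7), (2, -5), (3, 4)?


Sides: (-7, -4)->(-5, -7): sqrt(13) = 3.605551, (-5, -7)->(2, -5): sqrt(53) = 7.28011, (2, -5)->(3, 4): sqrt(82) = 9.055385, (3, 4)->(-7, -4): sqrt(164) = 12.806248
Sum = 32.747294
Perimeter = 32.7473

32.7473


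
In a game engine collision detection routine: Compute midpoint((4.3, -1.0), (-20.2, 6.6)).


M = ((4.3+(-20.2))/2, ((-1)+6.6)/2)
= (-7.95, 2.8)

(-7.95, 2.8)


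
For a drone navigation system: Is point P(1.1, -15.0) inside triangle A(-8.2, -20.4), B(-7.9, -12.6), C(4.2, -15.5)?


Cross products: AB x AP = -70.92, BC x BP = -2.94, CA x CP = -21.39
All same sign? yes

Yes, inside


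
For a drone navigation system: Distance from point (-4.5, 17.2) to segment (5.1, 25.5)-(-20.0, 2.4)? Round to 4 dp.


Project P onto AB: t = 0.3718 (clamped to [0,1])
Closest point on segment: (-4.2334, 16.9103)
Distance: 0.3937

0.3937


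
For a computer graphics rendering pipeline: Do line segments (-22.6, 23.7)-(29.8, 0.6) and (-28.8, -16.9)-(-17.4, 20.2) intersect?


Cross products: d1=232.82, d2=-1974.56, d3=-2270.66, d4=-63.28
d1*d2 < 0 and d3*d4 < 0? no

No, they don't intersect


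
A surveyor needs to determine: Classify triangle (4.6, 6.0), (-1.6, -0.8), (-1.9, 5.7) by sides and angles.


Side lengths squared: AB^2=84.68, BC^2=42.34, CA^2=42.34
Sorted: [42.34, 42.34, 84.68]
By sides: Isosceles, By angles: Right

Isosceles, Right


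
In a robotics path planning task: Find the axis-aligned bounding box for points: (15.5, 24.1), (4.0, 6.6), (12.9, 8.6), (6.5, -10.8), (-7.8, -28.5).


x range: [-7.8, 15.5]
y range: [-28.5, 24.1]
Bounding box: (-7.8,-28.5) to (15.5,24.1)

(-7.8,-28.5) to (15.5,24.1)


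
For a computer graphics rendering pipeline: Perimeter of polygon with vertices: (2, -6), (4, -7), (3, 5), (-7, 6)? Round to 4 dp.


Sides: (2, -6)->(4, -7): sqrt(5) = 2.236068, (4, -7)->(3, 5): sqrt(145) = 12.041595, (3, 5)->(-7, 6): sqrt(101) = 10.049876, (-7, 6)->(2, -6): sqrt(225) = 15
Sum = 39.327539
Perimeter = 39.3275

39.3275


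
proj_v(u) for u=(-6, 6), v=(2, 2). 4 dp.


u.v = 0, |v| = sqrt(8) = 2.8284
Scalar projection = u.v / |v| = 0 / sqrt(8) = 0

0


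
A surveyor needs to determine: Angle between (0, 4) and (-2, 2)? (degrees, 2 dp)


u.v = 8, |u| = sqrt(16) = 4, |v| = sqrt(8) = 2.8284
cos(theta) = u.v/(|u||v|) = 8/sqrt(128) = 0.707107
theta = acos(0.707107) = 45 degrees

45 degrees


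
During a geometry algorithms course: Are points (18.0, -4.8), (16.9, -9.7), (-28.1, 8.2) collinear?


Cross product: (16.9-18)*(8.2-(-4.8)) - ((-9.7)-(-4.8))*((-28.1)-18)
= -240.19

No, not collinear


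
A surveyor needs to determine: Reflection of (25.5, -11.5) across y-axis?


Reflection over y-axis: (x,y) -> (-x,y)
(25.5, -11.5) -> (-25.5, -11.5)

(-25.5, -11.5)


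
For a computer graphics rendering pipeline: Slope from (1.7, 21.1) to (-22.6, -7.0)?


slope = (y2-y1)/(x2-x1) = ((-7)-21.1)/((-22.6)-1.7) = (-28.1)/(-24.3) = 1.1564

1.1564


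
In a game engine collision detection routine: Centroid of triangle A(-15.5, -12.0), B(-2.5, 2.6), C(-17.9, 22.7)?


Centroid = ((x_A+x_B+x_C)/3, (y_A+y_B+y_C)/3)
= (((-15.5)+(-2.5)+(-17.9))/3, ((-12)+2.6+22.7)/3)
= (-11.9667, 4.4333)

(-11.9667, 4.4333)


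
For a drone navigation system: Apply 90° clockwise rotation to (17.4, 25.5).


90° CW: (x,y) -> (y, -x)
(17.4,25.5) -> (25.5, -17.4)

(25.5, -17.4)


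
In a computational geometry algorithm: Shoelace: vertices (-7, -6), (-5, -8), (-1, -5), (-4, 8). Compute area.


Shoelace sum: ((-7)*(-8) - (-5)*(-6)) + ((-5)*(-5) - (-1)*(-8)) + ((-1)*8 - (-4)*(-5)) + ((-4)*(-6) - (-7)*8)
= 95
Area = |95|/2 = 47.5

47.5


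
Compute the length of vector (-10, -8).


|u| = sqrt((-10)^2 + (-8)^2) = sqrt(164) = 12.8062

12.8062


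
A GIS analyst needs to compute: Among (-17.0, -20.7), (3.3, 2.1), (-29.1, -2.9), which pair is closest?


d(P0,P1) = 30.5275, d(P0,P2) = 21.5232, d(P1,P2) = 32.7835
Closest: P0 and P2

Closest pair: (-17.0, -20.7) and (-29.1, -2.9), distance = 21.5232


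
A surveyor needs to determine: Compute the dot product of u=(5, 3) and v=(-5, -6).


u . v = u_x*v_x + u_y*v_y = 5*(-5) + 3*(-6)
= (-25) + (-18) = -43

-43


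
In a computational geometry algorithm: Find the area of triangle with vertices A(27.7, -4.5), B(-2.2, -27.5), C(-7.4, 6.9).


Area = |x_A(y_B-y_C) + x_B(y_C-y_A) + x_C(y_A-y_B)|/2
= |(-952.88) + (-25.08) + (-170.2)|/2
= 1148.16/2 = 574.08

574.08


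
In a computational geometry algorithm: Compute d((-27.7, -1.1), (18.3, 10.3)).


dx=46, dy=11.4
d^2 = 46^2 + 11.4^2 = 2245.96
d = sqrt(2245.96) = 47.3916

47.3916


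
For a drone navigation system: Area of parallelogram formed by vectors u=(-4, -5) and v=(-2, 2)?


|u x v| = |(-4)*2 - (-5)*(-2)|
= |(-8) - 10| = 18

18


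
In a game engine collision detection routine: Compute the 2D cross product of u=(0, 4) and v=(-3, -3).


u x v = u_x*v_y - u_y*v_x = 0*(-3) - 4*(-3)
= 0 - (-12) = 12

12


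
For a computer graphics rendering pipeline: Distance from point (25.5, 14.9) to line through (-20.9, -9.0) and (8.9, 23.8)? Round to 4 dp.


|cross product| = 809.7
|line direction| = sqrt(1963.88) = 44.3157
Distance = 809.7/sqrt(1963.88) = 18.2712

18.2712


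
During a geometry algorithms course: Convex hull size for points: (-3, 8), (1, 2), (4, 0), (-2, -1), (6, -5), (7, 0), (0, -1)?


Convex hull vertices (CCW): (-3, 8), (-2, -1), (6, -5), (7, 0)
Count = 4

4


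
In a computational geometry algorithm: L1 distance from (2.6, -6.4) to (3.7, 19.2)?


|2.6-3.7| + |(-6.4)-19.2| = 1.1 + 25.6 = 26.7

26.7


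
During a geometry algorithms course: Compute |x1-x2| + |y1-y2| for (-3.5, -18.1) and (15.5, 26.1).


|(-3.5)-15.5| + |(-18.1)-26.1| = 19 + 44.2 = 63.2

63.2


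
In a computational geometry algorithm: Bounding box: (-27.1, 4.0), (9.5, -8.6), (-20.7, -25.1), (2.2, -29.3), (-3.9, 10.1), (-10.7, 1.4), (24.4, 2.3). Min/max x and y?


x range: [-27.1, 24.4]
y range: [-29.3, 10.1]
Bounding box: (-27.1,-29.3) to (24.4,10.1)

(-27.1,-29.3) to (24.4,10.1)


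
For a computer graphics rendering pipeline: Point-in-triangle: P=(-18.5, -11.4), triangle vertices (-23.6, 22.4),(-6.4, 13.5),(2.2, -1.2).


Cross products: AB x AP = -535.97, BC x BP = -392.01, CA x CP = 751.68
All same sign? no

No, outside


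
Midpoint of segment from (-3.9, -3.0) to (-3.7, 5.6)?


M = (((-3.9)+(-3.7))/2, ((-3)+5.6)/2)
= (-3.8, 1.3)

(-3.8, 1.3)


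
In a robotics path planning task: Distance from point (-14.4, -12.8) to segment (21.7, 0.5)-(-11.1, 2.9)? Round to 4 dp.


Project P onto AB: t = 1 (clamped to [0,1])
Closest point on segment: (-11.1, 2.9)
Distance: 16.0431

16.0431


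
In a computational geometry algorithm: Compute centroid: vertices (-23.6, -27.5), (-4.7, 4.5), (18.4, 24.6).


Centroid = ((x_A+x_B+x_C)/3, (y_A+y_B+y_C)/3)
= (((-23.6)+(-4.7)+18.4)/3, ((-27.5)+4.5+24.6)/3)
= (-3.3, 0.5333)

(-3.3, 0.5333)


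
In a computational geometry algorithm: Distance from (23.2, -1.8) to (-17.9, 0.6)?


dx=-41.1, dy=2.4
d^2 = (-41.1)^2 + 2.4^2 = 1694.97
d = sqrt(1694.97) = 41.17

41.17


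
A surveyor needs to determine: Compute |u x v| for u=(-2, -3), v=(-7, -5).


|u x v| = |(-2)*(-5) - (-3)*(-7)|
= |10 - 21| = 11

11


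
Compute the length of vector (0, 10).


|u| = sqrt(0^2 + 10^2) = sqrt(100) = 10

10


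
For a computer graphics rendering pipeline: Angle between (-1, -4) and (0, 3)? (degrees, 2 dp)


u.v = -12, |u| = sqrt(17) = 4.1231, |v| = sqrt(9) = 3
cos(theta) = u.v/(|u||v|) = -12/sqrt(153) = -0.970143
theta = acos(-0.970143) = 165.96 degrees

165.96 degrees


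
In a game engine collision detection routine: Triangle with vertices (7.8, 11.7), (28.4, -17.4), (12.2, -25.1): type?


Side lengths squared: AB^2=1271.17, BC^2=321.73, CA^2=1373.6
Sorted: [321.73, 1271.17, 1373.6]
By sides: Scalene, By angles: Acute

Scalene, Acute


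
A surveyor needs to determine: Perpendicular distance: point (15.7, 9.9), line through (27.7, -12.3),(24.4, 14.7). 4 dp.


|cross product| = 250.74
|line direction| = sqrt(739.89) = 27.2009
Distance = 250.74/sqrt(739.89) = 9.2181

9.2181


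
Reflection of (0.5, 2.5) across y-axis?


Reflection over y-axis: (x,y) -> (-x,y)
(0.5, 2.5) -> (-0.5, 2.5)

(-0.5, 2.5)


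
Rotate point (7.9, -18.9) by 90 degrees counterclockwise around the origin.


90° CCW: (x,y) -> (-y, x)
(7.9,-18.9) -> (18.9, 7.9)

(18.9, 7.9)


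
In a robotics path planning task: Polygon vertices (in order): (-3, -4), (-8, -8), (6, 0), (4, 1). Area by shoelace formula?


Shoelace sum: ((-3)*(-8) - (-8)*(-4)) + ((-8)*0 - 6*(-8)) + (6*1 - 4*0) + (4*(-4) - (-3)*1)
= 33
Area = |33|/2 = 16.5

16.5


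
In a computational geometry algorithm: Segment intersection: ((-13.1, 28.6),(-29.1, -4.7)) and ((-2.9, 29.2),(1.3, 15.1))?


Cross products: d1=-146.34, d2=-511.8, d3=330.06, d4=695.52
d1*d2 < 0 and d3*d4 < 0? no

No, they don't intersect


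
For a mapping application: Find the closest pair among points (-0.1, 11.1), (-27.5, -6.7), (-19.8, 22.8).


d(P0,P1) = 32.6741, d(P0,P2) = 22.9124, d(P1,P2) = 30.4884
Closest: P0 and P2

Closest pair: (-0.1, 11.1) and (-19.8, 22.8), distance = 22.9124


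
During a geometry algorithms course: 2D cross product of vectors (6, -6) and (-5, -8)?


u x v = u_x*v_y - u_y*v_x = 6*(-8) - (-6)*(-5)
= (-48) - 30 = -78

-78


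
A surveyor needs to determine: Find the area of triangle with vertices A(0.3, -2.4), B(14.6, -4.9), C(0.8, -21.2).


Area = |x_A(y_B-y_C) + x_B(y_C-y_A) + x_C(y_A-y_B)|/2
= |4.89 + (-274.48) + 2|/2
= 267.59/2 = 133.795

133.795


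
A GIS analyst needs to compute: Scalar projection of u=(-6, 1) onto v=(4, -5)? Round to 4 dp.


u.v = -29, |v| = sqrt(41) = 6.4031
Scalar projection = u.v / |v| = -29 / sqrt(41) = -4.529

-4.529


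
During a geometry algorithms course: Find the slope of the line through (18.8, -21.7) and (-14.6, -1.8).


slope = (y2-y1)/(x2-x1) = ((-1.8)-(-21.7))/((-14.6)-18.8) = 19.9/(-33.4) = -0.5958

-0.5958


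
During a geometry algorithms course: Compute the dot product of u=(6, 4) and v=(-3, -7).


u . v = u_x*v_x + u_y*v_y = 6*(-3) + 4*(-7)
= (-18) + (-28) = -46

-46


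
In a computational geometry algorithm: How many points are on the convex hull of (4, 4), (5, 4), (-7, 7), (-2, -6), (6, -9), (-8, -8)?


Convex hull vertices (CCW): (-8, -8), (6, -9), (5, 4), (-7, 7)
Count = 4

4


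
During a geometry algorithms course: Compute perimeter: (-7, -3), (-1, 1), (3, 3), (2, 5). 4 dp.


Sides: (-7, -3)->(-1, 1): sqrt(52) = 7.211103, (-1, 1)->(3, 3): sqrt(20) = 4.472136, (3, 3)->(2, 5): sqrt(5) = 2.236068, (2, 5)->(-7, -3): sqrt(145) = 12.041595
Sum = 25.960902
Perimeter = 25.9609

25.9609


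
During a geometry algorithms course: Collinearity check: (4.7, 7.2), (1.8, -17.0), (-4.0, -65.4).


Cross product: (1.8-4.7)*((-65.4)-7.2) - ((-17)-7.2)*((-4)-4.7)
= 0

Yes, collinear


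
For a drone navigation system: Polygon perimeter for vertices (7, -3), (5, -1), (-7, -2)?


Sides: (7, -3)->(5, -1): sqrt(8) = 2.828427, (5, -1)->(-7, -2): sqrt(145) = 12.041595, (-7, -2)->(7, -3): sqrt(197) = 14.035669
Sum = 28.905691
Perimeter = 28.9057

28.9057


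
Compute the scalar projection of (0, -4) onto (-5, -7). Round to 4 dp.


u.v = 28, |v| = sqrt(74) = 8.6023
Scalar projection = u.v / |v| = 28 / sqrt(74) = 3.2549

3.2549


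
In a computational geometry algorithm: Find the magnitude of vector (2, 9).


|u| = sqrt(2^2 + 9^2) = sqrt(85) = 9.2195

9.2195


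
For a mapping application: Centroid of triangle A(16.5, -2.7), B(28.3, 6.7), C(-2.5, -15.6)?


Centroid = ((x_A+x_B+x_C)/3, (y_A+y_B+y_C)/3)
= ((16.5+28.3+(-2.5))/3, ((-2.7)+6.7+(-15.6))/3)
= (14.1, -3.8667)

(14.1, -3.8667)


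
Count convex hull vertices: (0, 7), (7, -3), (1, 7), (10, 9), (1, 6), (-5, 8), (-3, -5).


Convex hull vertices (CCW): (-5, 8), (-3, -5), (7, -3), (10, 9)
Count = 4

4


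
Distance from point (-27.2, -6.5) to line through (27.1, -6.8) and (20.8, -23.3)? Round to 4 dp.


|cross product| = 897.84
|line direction| = sqrt(311.94) = 17.6618
Distance = 897.84/sqrt(311.94) = 50.8351

50.8351


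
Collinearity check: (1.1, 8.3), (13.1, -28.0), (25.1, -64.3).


Cross product: (13.1-1.1)*((-64.3)-8.3) - ((-28)-8.3)*(25.1-1.1)
= 0

Yes, collinear


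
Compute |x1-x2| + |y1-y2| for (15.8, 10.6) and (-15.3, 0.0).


|15.8-(-15.3)| + |10.6-0| = 31.1 + 10.6 = 41.7

41.7


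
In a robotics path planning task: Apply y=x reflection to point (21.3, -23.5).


Reflection over y=x: (x,y) -> (y,x)
(21.3, -23.5) -> (-23.5, 21.3)

(-23.5, 21.3)


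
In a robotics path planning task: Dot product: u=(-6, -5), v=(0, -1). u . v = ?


u . v = u_x*v_x + u_y*v_y = (-6)*0 + (-5)*(-1)
= 0 + 5 = 5

5


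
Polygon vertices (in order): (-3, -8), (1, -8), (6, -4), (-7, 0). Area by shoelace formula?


Shoelace sum: ((-3)*(-8) - 1*(-8)) + (1*(-4) - 6*(-8)) + (6*0 - (-7)*(-4)) + ((-7)*(-8) - (-3)*0)
= 104
Area = |104|/2 = 52

52


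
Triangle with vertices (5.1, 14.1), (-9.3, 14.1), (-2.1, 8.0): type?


Side lengths squared: AB^2=207.36, BC^2=89.05, CA^2=89.05
Sorted: [89.05, 89.05, 207.36]
By sides: Isosceles, By angles: Obtuse

Isosceles, Obtuse


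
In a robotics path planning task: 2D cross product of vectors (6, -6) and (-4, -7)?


u x v = u_x*v_y - u_y*v_x = 6*(-7) - (-6)*(-4)
= (-42) - 24 = -66

-66


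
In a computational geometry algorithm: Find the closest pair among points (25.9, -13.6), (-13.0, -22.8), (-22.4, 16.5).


d(P0,P1) = 39.9731, d(P0,P2) = 56.9113, d(P1,P2) = 40.4085
Closest: P0 and P1

Closest pair: (25.9, -13.6) and (-13.0, -22.8), distance = 39.9731


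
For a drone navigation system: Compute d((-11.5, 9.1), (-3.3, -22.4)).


dx=8.2, dy=-31.5
d^2 = 8.2^2 + (-31.5)^2 = 1059.49
d = sqrt(1059.49) = 32.5498

32.5498


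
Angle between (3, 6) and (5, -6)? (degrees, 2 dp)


u.v = -21, |u| = sqrt(45) = 6.7082, |v| = sqrt(61) = 7.8102
cos(theta) = u.v/(|u||v|) = -21/sqrt(2745) = -0.400819
theta = acos(-0.400819) = 113.63 degrees

113.63 degrees


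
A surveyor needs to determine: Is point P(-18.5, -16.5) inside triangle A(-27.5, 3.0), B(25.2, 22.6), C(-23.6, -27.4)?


Cross products: AB x AP = -1204.05, BC x BP = -276.92, CA x CP = -197.55
All same sign? yes

Yes, inside


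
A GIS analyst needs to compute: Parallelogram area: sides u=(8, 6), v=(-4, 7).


|u x v| = |8*7 - 6*(-4)|
= |56 - (-24)| = 80

80


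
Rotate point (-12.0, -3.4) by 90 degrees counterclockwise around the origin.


90° CCW: (x,y) -> (-y, x)
(-12,-3.4) -> (3.4, -12)

(3.4, -12)


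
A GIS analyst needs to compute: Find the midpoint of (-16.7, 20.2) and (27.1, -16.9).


M = (((-16.7)+27.1)/2, (20.2+(-16.9))/2)
= (5.2, 1.65)

(5.2, 1.65)


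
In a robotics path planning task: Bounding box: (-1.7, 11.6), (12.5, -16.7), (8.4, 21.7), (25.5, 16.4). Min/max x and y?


x range: [-1.7, 25.5]
y range: [-16.7, 21.7]
Bounding box: (-1.7,-16.7) to (25.5,21.7)

(-1.7,-16.7) to (25.5,21.7)


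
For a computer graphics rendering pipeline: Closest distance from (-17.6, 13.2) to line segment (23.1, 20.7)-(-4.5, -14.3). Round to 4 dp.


Project P onto AB: t = 0.6975 (clamped to [0,1])
Closest point on segment: (3.8482, -3.7135)
Distance: 27.3147

27.3147


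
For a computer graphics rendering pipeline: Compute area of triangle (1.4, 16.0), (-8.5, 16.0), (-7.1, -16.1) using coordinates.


Area = |x_A(y_B-y_C) + x_B(y_C-y_A) + x_C(y_A-y_B)|/2
= |44.94 + 272.85 + 0|/2
= 317.79/2 = 158.895

158.895


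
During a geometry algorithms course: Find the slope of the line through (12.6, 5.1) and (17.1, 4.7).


slope = (y2-y1)/(x2-x1) = (4.7-5.1)/(17.1-12.6) = (-0.4)/4.5 = -0.0889

-0.0889


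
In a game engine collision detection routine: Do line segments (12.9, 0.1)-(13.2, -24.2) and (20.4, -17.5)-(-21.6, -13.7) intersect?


Cross products: d1=-710.7, d2=308.76, d3=176.97, d4=-842.49
d1*d2 < 0 and d3*d4 < 0? yes

Yes, they intersect


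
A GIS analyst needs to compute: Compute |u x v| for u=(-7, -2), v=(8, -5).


|u x v| = |(-7)*(-5) - (-2)*8|
= |35 - (-16)| = 51

51


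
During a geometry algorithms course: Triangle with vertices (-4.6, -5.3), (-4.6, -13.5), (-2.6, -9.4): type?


Side lengths squared: AB^2=67.24, BC^2=20.81, CA^2=20.81
Sorted: [20.81, 20.81, 67.24]
By sides: Isosceles, By angles: Obtuse

Isosceles, Obtuse


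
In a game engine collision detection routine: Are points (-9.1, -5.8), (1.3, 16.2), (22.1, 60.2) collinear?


Cross product: (1.3-(-9.1))*(60.2-(-5.8)) - (16.2-(-5.8))*(22.1-(-9.1))
= 0

Yes, collinear


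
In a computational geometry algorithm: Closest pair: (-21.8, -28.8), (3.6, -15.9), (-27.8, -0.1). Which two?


d(P0,P1) = 28.4881, d(P0,P2) = 29.3205, d(P1,P2) = 35.1511
Closest: P0 and P1

Closest pair: (-21.8, -28.8) and (3.6, -15.9), distance = 28.4881


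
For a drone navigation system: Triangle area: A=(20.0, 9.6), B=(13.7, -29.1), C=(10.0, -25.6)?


Area = |x_A(y_B-y_C) + x_B(y_C-y_A) + x_C(y_A-y_B)|/2
= |(-70) + (-482.24) + 387|/2
= 165.24/2 = 82.62

82.62


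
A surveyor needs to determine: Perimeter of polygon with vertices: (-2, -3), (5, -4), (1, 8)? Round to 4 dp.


Sides: (-2, -3)->(5, -4): sqrt(50) = 7.071068, (5, -4)->(1, 8): sqrt(160) = 12.649111, (1, 8)->(-2, -3): sqrt(130) = 11.401754
Sum = 31.121933
Perimeter = 31.1219

31.1219


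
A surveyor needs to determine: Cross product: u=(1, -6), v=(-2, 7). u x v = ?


u x v = u_x*v_y - u_y*v_x = 1*7 - (-6)*(-2)
= 7 - 12 = -5

-5


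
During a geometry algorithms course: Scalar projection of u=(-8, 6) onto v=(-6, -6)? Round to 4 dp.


u.v = 12, |v| = sqrt(72) = 8.4853
Scalar projection = u.v / |v| = 12 / sqrt(72) = 1.4142

1.4142


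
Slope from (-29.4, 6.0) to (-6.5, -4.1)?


slope = (y2-y1)/(x2-x1) = ((-4.1)-6)/((-6.5)-(-29.4)) = (-10.1)/22.9 = -0.441

-0.441


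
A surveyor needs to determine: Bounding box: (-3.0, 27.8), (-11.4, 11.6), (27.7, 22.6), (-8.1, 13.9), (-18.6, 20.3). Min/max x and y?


x range: [-18.6, 27.7]
y range: [11.6, 27.8]
Bounding box: (-18.6,11.6) to (27.7,27.8)

(-18.6,11.6) to (27.7,27.8)


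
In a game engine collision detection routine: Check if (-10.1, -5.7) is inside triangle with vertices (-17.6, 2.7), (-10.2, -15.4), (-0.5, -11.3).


Cross products: AB x AP = 73.59, BC x BP = 93.68, CA x CP = 38.64
All same sign? yes

Yes, inside


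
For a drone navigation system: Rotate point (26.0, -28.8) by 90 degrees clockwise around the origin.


90° CW: (x,y) -> (y, -x)
(26,-28.8) -> (-28.8, -26)

(-28.8, -26)


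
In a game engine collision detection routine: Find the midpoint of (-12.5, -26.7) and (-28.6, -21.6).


M = (((-12.5)+(-28.6))/2, ((-26.7)+(-21.6))/2)
= (-20.55, -24.15)

(-20.55, -24.15)


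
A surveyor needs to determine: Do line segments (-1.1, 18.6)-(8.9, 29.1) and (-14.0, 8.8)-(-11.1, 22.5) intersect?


Cross products: d1=-148.31, d2=-254.86, d3=37.45, d4=144
d1*d2 < 0 and d3*d4 < 0? no

No, they don't intersect


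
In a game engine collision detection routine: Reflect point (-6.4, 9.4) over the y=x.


Reflection over y=x: (x,y) -> (y,x)
(-6.4, 9.4) -> (9.4, -6.4)

(9.4, -6.4)


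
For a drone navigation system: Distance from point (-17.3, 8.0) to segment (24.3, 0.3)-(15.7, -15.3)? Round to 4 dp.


Project P onto AB: t = 0.7489 (clamped to [0,1])
Closest point on segment: (17.8595, -11.3828)
Distance: 40.1483

40.1483


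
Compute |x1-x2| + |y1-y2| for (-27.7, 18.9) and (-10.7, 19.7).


|(-27.7)-(-10.7)| + |18.9-19.7| = 17 + 0.8 = 17.8

17.8


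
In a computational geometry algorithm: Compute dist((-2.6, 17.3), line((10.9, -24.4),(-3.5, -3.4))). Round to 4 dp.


|cross product| = 316.98
|line direction| = sqrt(648.36) = 25.4629
Distance = 316.98/sqrt(648.36) = 12.4487

12.4487


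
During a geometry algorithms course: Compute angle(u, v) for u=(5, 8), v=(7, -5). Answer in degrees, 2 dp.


u.v = -5, |u| = sqrt(89) = 9.434, |v| = sqrt(74) = 8.6023
cos(theta) = u.v/(|u||v|) = -5/sqrt(6586) = -0.061611
theta = acos(-0.061611) = 93.53 degrees

93.53 degrees


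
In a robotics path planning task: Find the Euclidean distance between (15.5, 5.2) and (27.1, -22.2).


dx=11.6, dy=-27.4
d^2 = 11.6^2 + (-27.4)^2 = 885.32
d = sqrt(885.32) = 29.7543

29.7543


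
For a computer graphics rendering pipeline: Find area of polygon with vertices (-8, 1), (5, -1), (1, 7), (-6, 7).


Shoelace sum: ((-8)*(-1) - 5*1) + (5*7 - 1*(-1)) + (1*7 - (-6)*7) + ((-6)*1 - (-8)*7)
= 138
Area = |138|/2 = 69

69


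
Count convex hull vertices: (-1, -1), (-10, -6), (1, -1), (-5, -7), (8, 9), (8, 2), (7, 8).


Convex hull vertices (CCW): (-10, -6), (-5, -7), (8, 2), (8, 9)
Count = 4

4


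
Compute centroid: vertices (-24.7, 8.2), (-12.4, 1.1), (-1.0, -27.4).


Centroid = ((x_A+x_B+x_C)/3, (y_A+y_B+y_C)/3)
= (((-24.7)+(-12.4)+(-1))/3, (8.2+1.1+(-27.4))/3)
= (-12.7, -6.0333)

(-12.7, -6.0333)


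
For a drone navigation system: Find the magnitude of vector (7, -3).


|u| = sqrt(7^2 + (-3)^2) = sqrt(58) = 7.6158

7.6158


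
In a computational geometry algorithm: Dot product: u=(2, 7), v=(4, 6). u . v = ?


u . v = u_x*v_x + u_y*v_y = 2*4 + 7*6
= 8 + 42 = 50

50


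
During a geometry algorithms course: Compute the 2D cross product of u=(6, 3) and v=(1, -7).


u x v = u_x*v_y - u_y*v_x = 6*(-7) - 3*1
= (-42) - 3 = -45

-45


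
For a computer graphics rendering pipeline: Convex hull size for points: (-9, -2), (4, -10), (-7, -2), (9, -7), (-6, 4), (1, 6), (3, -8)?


Convex hull vertices (CCW): (-9, -2), (4, -10), (9, -7), (1, 6), (-6, 4)
Count = 5

5


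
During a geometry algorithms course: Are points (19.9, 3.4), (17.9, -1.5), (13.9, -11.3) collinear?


Cross product: (17.9-19.9)*((-11.3)-3.4) - ((-1.5)-3.4)*(13.9-19.9)
= 0

Yes, collinear


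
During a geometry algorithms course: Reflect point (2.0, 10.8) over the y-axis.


Reflection over y-axis: (x,y) -> (-x,y)
(2, 10.8) -> (-2, 10.8)

(-2, 10.8)


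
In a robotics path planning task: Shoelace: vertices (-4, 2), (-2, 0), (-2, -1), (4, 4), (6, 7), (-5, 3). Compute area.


Shoelace sum: ((-4)*0 - (-2)*2) + ((-2)*(-1) - (-2)*0) + ((-2)*4 - 4*(-1)) + (4*7 - 6*4) + (6*3 - (-5)*7) + ((-5)*2 - (-4)*3)
= 61
Area = |61|/2 = 30.5

30.5


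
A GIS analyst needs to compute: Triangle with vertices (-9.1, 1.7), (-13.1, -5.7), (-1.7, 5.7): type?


Side lengths squared: AB^2=70.76, BC^2=259.92, CA^2=70.76
Sorted: [70.76, 70.76, 259.92]
By sides: Isosceles, By angles: Obtuse

Isosceles, Obtuse


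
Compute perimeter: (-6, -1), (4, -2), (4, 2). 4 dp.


Sides: (-6, -1)->(4, -2): sqrt(101) = 10.049876, (4, -2)->(4, 2): sqrt(16) = 4, (4, 2)->(-6, -1): sqrt(109) = 10.440307
Sum = 24.490183
Perimeter = 24.4902

24.4902


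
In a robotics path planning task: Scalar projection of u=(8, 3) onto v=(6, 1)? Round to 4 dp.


u.v = 51, |v| = sqrt(37) = 6.0828
Scalar projection = u.v / |v| = 51 / sqrt(37) = 8.3843

8.3843


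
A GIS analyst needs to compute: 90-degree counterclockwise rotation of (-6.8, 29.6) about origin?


90° CCW: (x,y) -> (-y, x)
(-6.8,29.6) -> (-29.6, -6.8)

(-29.6, -6.8)


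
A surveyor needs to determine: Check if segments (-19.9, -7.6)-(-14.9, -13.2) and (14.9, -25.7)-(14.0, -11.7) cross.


Cross products: d1=470.91, d2=405.95, d3=104.38, d4=169.34
d1*d2 < 0 and d3*d4 < 0? no

No, they don't intersect


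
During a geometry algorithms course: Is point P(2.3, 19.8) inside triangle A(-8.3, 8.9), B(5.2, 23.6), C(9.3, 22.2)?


Cross products: AB x AP = -8.67, BC x BP = -19.64, CA x CP = -50.86
All same sign? yes

Yes, inside


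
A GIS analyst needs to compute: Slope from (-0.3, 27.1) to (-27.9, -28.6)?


slope = (y2-y1)/(x2-x1) = ((-28.6)-27.1)/((-27.9)-(-0.3)) = (-55.7)/(-27.6) = 2.0181

2.0181


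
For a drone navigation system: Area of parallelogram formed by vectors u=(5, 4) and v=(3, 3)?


|u x v| = |5*3 - 4*3|
= |15 - 12| = 3

3


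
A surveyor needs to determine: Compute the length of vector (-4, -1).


|u| = sqrt((-4)^2 + (-1)^2) = sqrt(17) = 4.1231

4.1231


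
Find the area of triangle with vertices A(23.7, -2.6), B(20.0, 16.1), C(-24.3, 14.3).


Area = |x_A(y_B-y_C) + x_B(y_C-y_A) + x_C(y_A-y_B)|/2
= |42.66 + 338 + 454.41|/2
= 835.07/2 = 417.535

417.535


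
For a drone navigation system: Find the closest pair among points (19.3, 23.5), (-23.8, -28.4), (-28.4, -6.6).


d(P0,P1) = 67.4627, d(P0,P2) = 56.403, d(P1,P2) = 22.28
Closest: P1 and P2

Closest pair: (-23.8, -28.4) and (-28.4, -6.6), distance = 22.28


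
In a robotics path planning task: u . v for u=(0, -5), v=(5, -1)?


u . v = u_x*v_x + u_y*v_y = 0*5 + (-5)*(-1)
= 0 + 5 = 5

5


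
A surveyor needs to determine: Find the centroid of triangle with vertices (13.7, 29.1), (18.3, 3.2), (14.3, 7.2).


Centroid = ((x_A+x_B+x_C)/3, (y_A+y_B+y_C)/3)
= ((13.7+18.3+14.3)/3, (29.1+3.2+7.2)/3)
= (15.4333, 13.1667)

(15.4333, 13.1667)


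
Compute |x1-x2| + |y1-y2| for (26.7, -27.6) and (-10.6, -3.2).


|26.7-(-10.6)| + |(-27.6)-(-3.2)| = 37.3 + 24.4 = 61.7

61.7


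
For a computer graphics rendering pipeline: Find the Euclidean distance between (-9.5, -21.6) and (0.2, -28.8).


dx=9.7, dy=-7.2
d^2 = 9.7^2 + (-7.2)^2 = 145.93
d = sqrt(145.93) = 12.0801

12.0801


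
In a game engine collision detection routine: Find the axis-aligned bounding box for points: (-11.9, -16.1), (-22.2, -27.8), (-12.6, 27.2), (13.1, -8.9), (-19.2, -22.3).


x range: [-22.2, 13.1]
y range: [-27.8, 27.2]
Bounding box: (-22.2,-27.8) to (13.1,27.2)

(-22.2,-27.8) to (13.1,27.2)


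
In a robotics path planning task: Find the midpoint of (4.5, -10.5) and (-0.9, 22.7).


M = ((4.5+(-0.9))/2, ((-10.5)+22.7)/2)
= (1.8, 6.1)

(1.8, 6.1)


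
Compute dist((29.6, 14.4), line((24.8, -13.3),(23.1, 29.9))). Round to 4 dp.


|cross product| = 254.45
|line direction| = sqrt(1869.13) = 43.2334
Distance = 254.45/sqrt(1869.13) = 5.8855

5.8855


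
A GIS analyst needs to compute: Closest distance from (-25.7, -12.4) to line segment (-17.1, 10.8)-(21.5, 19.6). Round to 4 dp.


Project P onto AB: t = 0 (clamped to [0,1])
Closest point on segment: (-17.1, 10.8)
Distance: 24.7427

24.7427


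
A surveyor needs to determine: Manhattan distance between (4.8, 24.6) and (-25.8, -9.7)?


|4.8-(-25.8)| + |24.6-(-9.7)| = 30.6 + 34.3 = 64.9

64.9


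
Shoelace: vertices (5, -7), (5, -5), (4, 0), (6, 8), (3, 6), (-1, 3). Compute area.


Shoelace sum: (5*(-5) - 5*(-7)) + (5*0 - 4*(-5)) + (4*8 - 6*0) + (6*6 - 3*8) + (3*3 - (-1)*6) + ((-1)*(-7) - 5*3)
= 81
Area = |81|/2 = 40.5

40.5


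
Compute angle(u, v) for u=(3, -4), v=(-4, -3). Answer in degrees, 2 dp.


u.v = 0, |u| = sqrt(25) = 5, |v| = sqrt(25) = 5
cos(theta) = u.v/(|u||v|) = 0/sqrt(625) = 0
theta = acos(0) = 90 degrees

90 degrees


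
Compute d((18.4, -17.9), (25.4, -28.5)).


dx=7, dy=-10.6
d^2 = 7^2 + (-10.6)^2 = 161.36
d = sqrt(161.36) = 12.7028

12.7028


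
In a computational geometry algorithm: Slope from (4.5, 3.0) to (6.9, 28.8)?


slope = (y2-y1)/(x2-x1) = (28.8-3)/(6.9-4.5) = 25.8/2.4 = 10.75

10.75


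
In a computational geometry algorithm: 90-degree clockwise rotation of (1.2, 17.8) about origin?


90° CW: (x,y) -> (y, -x)
(1.2,17.8) -> (17.8, -1.2)

(17.8, -1.2)


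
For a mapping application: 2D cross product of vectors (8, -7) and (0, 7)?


u x v = u_x*v_y - u_y*v_x = 8*7 - (-7)*0
= 56 - 0 = 56

56


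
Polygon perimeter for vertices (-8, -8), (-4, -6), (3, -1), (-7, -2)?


Sides: (-8, -8)->(-4, -6): sqrt(20) = 4.472136, (-4, -6)->(3, -1): sqrt(74) = 8.602325, (3, -1)->(-7, -2): sqrt(101) = 10.049876, (-7, -2)->(-8, -8): sqrt(37) = 6.082763
Sum = 29.2071
Perimeter = 29.2071

29.2071


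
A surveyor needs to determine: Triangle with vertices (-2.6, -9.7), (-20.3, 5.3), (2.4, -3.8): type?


Side lengths squared: AB^2=538.29, BC^2=598.1, CA^2=59.81
Sorted: [59.81, 538.29, 598.1]
By sides: Scalene, By angles: Right

Scalene, Right


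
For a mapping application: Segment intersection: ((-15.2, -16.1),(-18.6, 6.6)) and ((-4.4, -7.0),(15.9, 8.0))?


Cross products: d1=-22.73, d2=489.08, d3=-276.1, d4=-787.91
d1*d2 < 0 and d3*d4 < 0? no

No, they don't intersect


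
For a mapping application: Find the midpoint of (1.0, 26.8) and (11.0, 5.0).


M = ((1+11)/2, (26.8+5)/2)
= (6, 15.9)

(6, 15.9)


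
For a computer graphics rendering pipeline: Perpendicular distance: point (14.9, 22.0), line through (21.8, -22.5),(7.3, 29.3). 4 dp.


|cross product| = 287.83
|line direction| = sqrt(2893.49) = 53.7912
Distance = 287.83/sqrt(2893.49) = 5.3509

5.3509


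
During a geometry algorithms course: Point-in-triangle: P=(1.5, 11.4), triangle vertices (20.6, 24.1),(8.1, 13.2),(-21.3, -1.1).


Cross products: AB x AP = -49.44, BC x BP = -41.46, CA x CP = -50.81
All same sign? yes

Yes, inside


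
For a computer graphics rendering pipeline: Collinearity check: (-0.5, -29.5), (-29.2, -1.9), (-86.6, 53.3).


Cross product: ((-29.2)-(-0.5))*(53.3-(-29.5)) - ((-1.9)-(-29.5))*((-86.6)-(-0.5))
= 0

Yes, collinear


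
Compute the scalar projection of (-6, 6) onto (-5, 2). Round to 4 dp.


u.v = 42, |v| = sqrt(29) = 5.3852
Scalar projection = u.v / |v| = 42 / sqrt(29) = 7.7992

7.7992


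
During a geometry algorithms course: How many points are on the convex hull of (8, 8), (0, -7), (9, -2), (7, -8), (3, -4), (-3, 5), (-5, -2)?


Convex hull vertices (CCW): (-5, -2), (0, -7), (7, -8), (9, -2), (8, 8), (-3, 5)
Count = 6

6


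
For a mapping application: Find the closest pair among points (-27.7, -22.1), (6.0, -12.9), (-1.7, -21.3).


d(P0,P1) = 34.9332, d(P0,P2) = 26.0123, d(P1,P2) = 11.3952
Closest: P1 and P2

Closest pair: (6.0, -12.9) and (-1.7, -21.3), distance = 11.3952


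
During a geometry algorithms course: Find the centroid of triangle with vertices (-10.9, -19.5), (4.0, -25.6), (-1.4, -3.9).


Centroid = ((x_A+x_B+x_C)/3, (y_A+y_B+y_C)/3)
= (((-10.9)+4+(-1.4))/3, ((-19.5)+(-25.6)+(-3.9))/3)
= (-2.7667, -16.3333)

(-2.7667, -16.3333)
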